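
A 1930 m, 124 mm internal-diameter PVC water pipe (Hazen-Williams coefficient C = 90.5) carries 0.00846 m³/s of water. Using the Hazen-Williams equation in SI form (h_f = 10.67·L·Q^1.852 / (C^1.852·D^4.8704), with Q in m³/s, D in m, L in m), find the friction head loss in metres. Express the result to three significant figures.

h_f ≈ 18.5 m

h_f = 10.67·1930·0.00846^1.852 / (90.5^1.852·0.124^4.8704) = 18.49 m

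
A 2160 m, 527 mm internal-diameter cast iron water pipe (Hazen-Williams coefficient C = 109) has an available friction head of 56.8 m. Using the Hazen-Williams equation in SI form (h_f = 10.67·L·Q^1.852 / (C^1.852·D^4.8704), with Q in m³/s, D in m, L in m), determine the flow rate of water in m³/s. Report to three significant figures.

Rearranging: Q = [h_f·C^1.852·D^4.8704 / (10.67·L)]^(1/1.852)
Q = [56.8·109^1.852·0.527^4.8704 / (10.67·2160)]^0.540 = 0.7897 m³/s

Q ≈ 0.790 m³/s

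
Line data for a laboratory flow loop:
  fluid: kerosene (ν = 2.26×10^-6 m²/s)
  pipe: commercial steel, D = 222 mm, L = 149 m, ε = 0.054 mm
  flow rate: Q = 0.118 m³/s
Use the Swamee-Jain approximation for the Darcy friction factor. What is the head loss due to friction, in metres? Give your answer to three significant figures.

h_f ≈ 5.29 m

V = 4Q/(πD²) = 4·0.118/(π·0.222²) = 3.048 m/s
Re = VD/ν = 3.048·0.222/2.26×10^-6 = 2.99×10^5 → turbulent
ε/D = 0.054/222 = 2.43×10^-4
Swamee-Jain: f = 0.01665
h_f = f(L/D)V²/(2g) = 0.01665·(149/0.222)·3.048²/(2·9.81) = 5.293 m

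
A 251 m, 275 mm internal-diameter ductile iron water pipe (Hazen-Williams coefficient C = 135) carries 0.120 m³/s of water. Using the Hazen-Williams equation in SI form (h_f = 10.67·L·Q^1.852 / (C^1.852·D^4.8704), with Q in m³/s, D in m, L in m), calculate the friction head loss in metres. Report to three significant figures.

h_f ≈ 3.22 m

h_f = 10.67·251·0.120^1.852 / (135^1.852·0.275^4.8704) = 3.219 m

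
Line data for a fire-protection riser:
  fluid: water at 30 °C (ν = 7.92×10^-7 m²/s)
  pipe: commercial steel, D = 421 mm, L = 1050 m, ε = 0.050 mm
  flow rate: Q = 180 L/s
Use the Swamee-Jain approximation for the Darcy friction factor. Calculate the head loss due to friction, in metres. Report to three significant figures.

V = 4Q/(πD²) = 4·0.180/(π·0.421²) = 1.293 m/s
Re = VD/ν = 1.293·0.421/7.92×10^-7 = 6.87×10^5 → turbulent
ε/D = 0.050/421 = 1.19×10^-4
Swamee-Jain: f = 0.01422
h_f = f(L/D)V²/(2g) = 0.01422·(1050/0.421)·1.293²/(2·9.81) = 3.022 m

h_f ≈ 3.02 m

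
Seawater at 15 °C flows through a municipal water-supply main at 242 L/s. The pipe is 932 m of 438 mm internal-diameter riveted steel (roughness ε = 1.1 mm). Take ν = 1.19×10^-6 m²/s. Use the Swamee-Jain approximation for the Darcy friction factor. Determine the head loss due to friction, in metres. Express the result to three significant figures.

h_f ≈ 7.07 m

V = 4Q/(πD²) = 4·0.242/(π·0.438²) = 1.606 m/s
Re = VD/ν = 1.606·0.438/1.19×10^-6 = 5.91×10^5 → turbulent
ε/D = 1.1/438 = 0.00251
Swamee-Jain: f = 0.02527
h_f = f(L/D)V²/(2g) = 0.02527·(932/0.438)·1.606²/(2·9.81) = 7.069 m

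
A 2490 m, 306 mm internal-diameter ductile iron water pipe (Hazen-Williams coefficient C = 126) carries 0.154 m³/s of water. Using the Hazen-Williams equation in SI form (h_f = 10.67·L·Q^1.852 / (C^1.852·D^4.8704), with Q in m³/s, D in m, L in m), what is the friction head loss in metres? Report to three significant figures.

h_f = 10.67·2490·0.154^1.852 / (126^1.852·0.306^4.8704) = 34.24 m

h_f ≈ 34.2 m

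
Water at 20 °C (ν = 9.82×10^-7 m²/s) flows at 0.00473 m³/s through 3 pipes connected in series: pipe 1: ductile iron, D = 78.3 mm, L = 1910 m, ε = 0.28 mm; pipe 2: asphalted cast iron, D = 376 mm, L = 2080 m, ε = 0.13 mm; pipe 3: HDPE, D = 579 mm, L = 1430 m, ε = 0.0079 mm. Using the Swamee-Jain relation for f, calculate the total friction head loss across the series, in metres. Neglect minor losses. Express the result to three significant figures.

H ≈ 35.1 m

Pipe 1: V = 0.9823 m/s, Re = 7.83×10^4, ε/D = 0.00358, f = 0.02925, h_1 = f(L/D)V²/2g = 35.09 m
Pipe 2: V = 0.04260 m/s, Re = 1.63×10^4, ε/D = 3.46×10^-4, f = 0.02795, h_2 = f(L/D)V²/2g = 0.01430 m
Pipe 3: V = 0.01796 m/s, Re = 1.06×10^4, ε/D = 1.36×10^-5, f = 0.03051, h_3 = f(L/D)V²/2g = 0.001240 m
Series → Q common, losses add: H = Σh = 35.11 m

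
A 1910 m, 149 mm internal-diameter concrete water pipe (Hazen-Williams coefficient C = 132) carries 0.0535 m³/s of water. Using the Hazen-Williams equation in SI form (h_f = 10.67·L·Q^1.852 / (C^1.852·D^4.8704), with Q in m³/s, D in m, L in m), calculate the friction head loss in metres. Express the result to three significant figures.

h_f = 10.67·1910·0.0535^1.852 / (132^1.852·0.149^4.8704) = 113.2 m

h_f ≈ 113 m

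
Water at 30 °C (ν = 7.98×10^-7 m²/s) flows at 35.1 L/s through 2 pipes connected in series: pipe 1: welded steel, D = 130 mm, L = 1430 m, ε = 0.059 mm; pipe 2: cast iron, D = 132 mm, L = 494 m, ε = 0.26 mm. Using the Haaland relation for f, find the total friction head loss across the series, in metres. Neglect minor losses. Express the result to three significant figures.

H ≈ 98.1 m

Pipe 1: V = 2.644 m/s, Re = 4.31×10^5, ε/D = 4.54×10^-4, f = 0.01741, h_1 = f(L/D)V²/2g = 68.25 m
Pipe 2: V = 2.565 m/s, Re = 4.24×10^5, ε/D = 0.00197, f = 0.02376, h_2 = f(L/D)V²/2g = 29.81 m
Series → Q common, losses add: H = Σh = 98.06 m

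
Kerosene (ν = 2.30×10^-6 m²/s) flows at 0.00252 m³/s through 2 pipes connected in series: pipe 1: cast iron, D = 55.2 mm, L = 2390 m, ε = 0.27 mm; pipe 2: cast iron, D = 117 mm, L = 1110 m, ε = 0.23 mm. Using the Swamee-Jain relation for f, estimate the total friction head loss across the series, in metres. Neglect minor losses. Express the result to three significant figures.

Pipe 1: V = 1.053 m/s, Re = 2.53×10^4, ε/D = 0.00489, f = 0.03403, h_1 = f(L/D)V²/2g = 83.27 m
Pipe 2: V = 0.2344 m/s, Re = 1.19×10^4, ε/D = 0.00197, f = 0.03296, h_2 = f(L/D)V²/2g = 0.8757 m
Series → Q common, losses add: H = Σh = 84.15 m

H ≈ 84.1 m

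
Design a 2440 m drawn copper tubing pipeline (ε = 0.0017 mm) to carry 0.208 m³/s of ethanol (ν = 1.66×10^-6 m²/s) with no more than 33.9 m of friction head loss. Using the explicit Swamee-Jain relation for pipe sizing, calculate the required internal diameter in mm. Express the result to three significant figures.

Swamee-Jain (Type III): D = 0.66·[ε^1.25·(LQ²/(gh_f))^4.75 + ν·Q^9.4·(L/(gh_f))^5.2]^0.04
LQ²/(gh_f) = 0.3174; L/(gh_f) = 7.337
Term 1 = ε^1.25·(…)^4.75 = 2.64×10^-10; Term 2 = ν·Q^9.4·(…)^5.2 = 2.04×10^-8
D = 0.66·(2.64×10^-10 + 2.04×10^-8)^0.04 = 0.3252 m = 325 mm
Check: V = 2.50 m/s, Re = 4.91×10^5, f = 0.01322, h_f = 31.7 m ≈ 33.9 m ✓

D ≈ 325 mm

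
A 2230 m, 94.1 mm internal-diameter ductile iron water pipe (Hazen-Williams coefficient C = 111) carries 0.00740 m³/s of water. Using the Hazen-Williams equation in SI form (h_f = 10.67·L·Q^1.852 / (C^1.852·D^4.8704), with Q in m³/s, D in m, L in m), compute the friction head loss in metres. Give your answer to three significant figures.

h_f = 10.67·2230·0.00740^1.852 / (111^1.852·0.0941^4.8704) = 43.79 m

h_f ≈ 43.8 m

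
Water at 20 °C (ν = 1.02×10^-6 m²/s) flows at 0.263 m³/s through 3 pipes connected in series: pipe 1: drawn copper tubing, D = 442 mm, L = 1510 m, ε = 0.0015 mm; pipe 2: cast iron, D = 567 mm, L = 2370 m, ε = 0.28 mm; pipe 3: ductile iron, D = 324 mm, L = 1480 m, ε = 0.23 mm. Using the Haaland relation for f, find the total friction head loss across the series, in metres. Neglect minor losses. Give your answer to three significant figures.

H ≈ 54.0 m

Pipe 1: V = 1.714 m/s, Re = 7.43×10^5, ε/D = 3.39×10^-6, f = 0.01223, h_1 = f(L/D)V²/2g = 6.258 m
Pipe 2: V = 1.042 m/s, Re = 5.79×10^5, ε/D = 4.94×10^-4, f = 0.01743, h_2 = f(L/D)V²/2g = 4.029 m
Pipe 3: V = 3.190 m/s, Re = 1.01×10^6, ε/D = 7.10×10^-4, f = 0.01847, h_3 = f(L/D)V²/2g = 43.75 m
Series → Q common, losses add: H = Σh = 54.04 m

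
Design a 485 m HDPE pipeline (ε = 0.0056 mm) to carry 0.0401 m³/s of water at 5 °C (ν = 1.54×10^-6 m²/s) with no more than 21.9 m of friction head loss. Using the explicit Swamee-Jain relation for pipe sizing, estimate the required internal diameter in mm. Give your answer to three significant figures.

D ≈ 137 mm

Swamee-Jain (Type III): D = 0.66·[ε^1.25·(LQ²/(gh_f))^4.75 + ν·Q^9.4·(L/(gh_f))^5.2]^0.04
LQ²/(gh_f) = 0.003630; L/(gh_f) = 2.258
Term 1 = ε^1.25·(…)^4.75 = 7.00×10^-19; Term 2 = ν·Q^9.4·(…)^5.2 = 7.87×10^-18
D = 0.66·(7.00×10^-19 + 7.87×10^-18)^0.04 = 0.1370 m = 137 mm
Check: V = 2.72 m/s, Re = 2.42×10^5, f = 0.01538, h_f = 20.5 m ≈ 21.9 m ✓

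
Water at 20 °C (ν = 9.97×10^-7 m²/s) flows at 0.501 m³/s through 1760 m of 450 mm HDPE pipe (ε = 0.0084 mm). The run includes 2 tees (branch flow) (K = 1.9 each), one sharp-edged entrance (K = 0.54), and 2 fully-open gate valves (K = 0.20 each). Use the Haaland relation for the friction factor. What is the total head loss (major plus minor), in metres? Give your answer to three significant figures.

H_L ≈ 24.9 m

V = 4Q/(πD²) = 3.150 m/s; V²/2g = 0.5058 m
Re = 1.42×10^6, ε/D = 1.87×10^-5 → f = 0.01137 (Haaland)
Major: h_f = f(L/D)·V²/2g = 0.01137·3911·0.5058 = 22.50 m
Minor: ΣK = 4.74; h_m = ΣK·V²/2g = 2.397 m
Total H_L = 22.50 + 2.397 = 24.89 m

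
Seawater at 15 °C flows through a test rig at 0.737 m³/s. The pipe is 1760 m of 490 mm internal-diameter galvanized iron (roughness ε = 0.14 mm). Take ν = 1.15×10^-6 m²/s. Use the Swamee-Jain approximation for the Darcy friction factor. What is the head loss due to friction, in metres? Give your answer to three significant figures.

h_f ≈ 42.9 m

V = 4Q/(πD²) = 4·0.737/(π·0.490²) = 3.908 m/s
Re = VD/ν = 3.908·0.490/1.15×10^-6 = 1.67×10^6 → turbulent
ε/D = 0.14/490 = 2.86×10^-4
Swamee-Jain: f = 0.01533
h_f = f(L/D)V²/(2g) = 0.01533·(1760/0.490)·3.908²/(2·9.81) = 42.88 m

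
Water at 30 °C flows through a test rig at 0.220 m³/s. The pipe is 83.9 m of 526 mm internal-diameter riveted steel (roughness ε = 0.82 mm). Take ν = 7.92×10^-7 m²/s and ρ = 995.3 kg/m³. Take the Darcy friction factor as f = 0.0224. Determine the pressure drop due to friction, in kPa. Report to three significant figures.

Δp ≈ 1.82 kPa

V = 4Q/(πD²) = 4·0.220/(π·0.526²) = 1.012 m/s
h_f = f(L/D)V²/(2g) = 0.02240·(83.9/0.526)·1.012²/(2·9.81) = 0.1867 m
Δp = ρg·h_f = 995.3·9.81·0.1867 = 1.823 kPa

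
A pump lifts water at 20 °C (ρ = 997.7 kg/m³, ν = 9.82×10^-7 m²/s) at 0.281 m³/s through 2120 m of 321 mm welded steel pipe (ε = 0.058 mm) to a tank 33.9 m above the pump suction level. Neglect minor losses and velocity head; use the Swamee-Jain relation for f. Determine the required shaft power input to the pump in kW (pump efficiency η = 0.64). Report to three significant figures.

V = 4Q/(πD²) = 3.472 m/s; Re = 1.14×10^6; ε/D = 1.81×10^-4; f = 0.01445
h_f = f(L/D)V²/2g = 58.63 m
Total head H = z + h_f = 33.9 + 58.63 = 92.53 m
P_hyd = ρgQH = 997.7·9.81·0.281·92.53 = 254.5 kW
P_shaft = P_hyd/η = 254.5/0.64 = 397.6 kW

P_shaft ≈ 398 kW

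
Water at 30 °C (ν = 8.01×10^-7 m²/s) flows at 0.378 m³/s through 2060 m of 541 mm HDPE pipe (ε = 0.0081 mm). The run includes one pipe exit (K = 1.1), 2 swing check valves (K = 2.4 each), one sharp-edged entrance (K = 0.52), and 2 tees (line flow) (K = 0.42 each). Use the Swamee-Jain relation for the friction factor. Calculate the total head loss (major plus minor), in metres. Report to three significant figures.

V = 4Q/(πD²) = 1.644 m/s; V²/2g = 0.1378 m
Re = 1.11×10^6, ε/D = 1.50×10^-5 → f = 0.01179 (Swamee-Jain)
Major: h_f = f(L/D)·V²/2g = 0.01179·3808·0.1378 = 6.187 m
Minor: ΣK = 7.26; h_m = ΣK·V²/2g = 1.001 m
Total H_L = 6.187 + 1.001 = 7.188 m

H_L ≈ 7.19 m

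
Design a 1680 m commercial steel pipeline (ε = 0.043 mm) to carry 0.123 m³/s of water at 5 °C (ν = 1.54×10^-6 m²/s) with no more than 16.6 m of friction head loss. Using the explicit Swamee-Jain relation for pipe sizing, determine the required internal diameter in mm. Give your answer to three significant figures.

D ≈ 291 mm

Swamee-Jain (Type III): D = 0.66·[ε^1.25·(LQ²/(gh_f))^4.75 + ν·Q^9.4·(L/(gh_f))^5.2]^0.04
LQ²/(gh_f) = 0.1561; L/(gh_f) = 10.32
Term 1 = ε^1.25·(…)^4.75 = 5.13×10^-10; Term 2 = ν·Q^9.4·(…)^5.2 = 8.00×10^-10
D = 0.66·(5.13×10^-10 + 8.00×10^-10)^0.04 = 0.2913 m = 291 mm
Check: V = 1.85 m/s, Re = 3.49×10^5, f = 0.01558, h_f = 15.6 m ≈ 16.6 m ✓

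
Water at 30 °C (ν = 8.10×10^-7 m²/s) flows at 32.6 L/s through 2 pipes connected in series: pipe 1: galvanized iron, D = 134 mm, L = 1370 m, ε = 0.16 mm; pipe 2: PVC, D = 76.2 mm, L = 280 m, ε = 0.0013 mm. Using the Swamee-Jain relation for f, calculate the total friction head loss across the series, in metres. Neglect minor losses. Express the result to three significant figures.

Pipe 1: V = 2.312 m/s, Re = 3.82×10^5, ε/D = 0.00119, f = 0.02133, h_1 = f(L/D)V²/2g = 59.39 m
Pipe 2: V = 7.149 m/s, Re = 6.72×10^5, ε/D = 1.71×10^-5, f = 0.01275, h_2 = f(L/D)V²/2g = 122.0 m
Series → Q common, losses add: H = Σh = 181.4 m

H ≈ 181 m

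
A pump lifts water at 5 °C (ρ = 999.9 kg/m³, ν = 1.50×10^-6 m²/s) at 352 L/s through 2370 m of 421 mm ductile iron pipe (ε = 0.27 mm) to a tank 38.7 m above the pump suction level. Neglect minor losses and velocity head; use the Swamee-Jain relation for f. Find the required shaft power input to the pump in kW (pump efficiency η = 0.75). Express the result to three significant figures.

V = 4Q/(πD²) = 2.529 m/s; Re = 7.10×10^5; ε/D = 6.41×10^-4; f = 0.01837
h_f = f(L/D)V²/2g = 33.70 m
Total head H = z + h_f = 38.7 + 33.70 = 72.40 m
P_hyd = ρgQH = 999.9·9.81·0.352·72.40 = 250.0 kW
P_shaft = P_hyd/η = 250.0/0.75 = 333.3 kW

P_shaft ≈ 333 kW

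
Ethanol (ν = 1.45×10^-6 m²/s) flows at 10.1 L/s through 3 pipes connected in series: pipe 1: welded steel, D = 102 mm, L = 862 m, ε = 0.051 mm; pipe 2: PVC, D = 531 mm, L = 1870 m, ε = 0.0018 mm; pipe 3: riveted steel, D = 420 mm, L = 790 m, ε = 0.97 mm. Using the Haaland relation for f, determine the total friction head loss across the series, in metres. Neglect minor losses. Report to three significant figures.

H ≈ 13.5 m

Pipe 1: V = 1.236 m/s, Re = 8.69×10^4, ε/D = 5.00×10^-4, f = 0.02044, h_1 = f(L/D)V²/2g = 13.45 m
Pipe 2: V = 0.04561 m/s, Re = 1.67×10^4, ε/D = 3.39×10^-6, f = 0.02696, h_2 = f(L/D)V²/2g = 0.01006 m
Pipe 3: V = 0.07290 m/s, Re = 2.11×10^4, ε/D = 0.00231, f = 0.02979, h_3 = f(L/D)V²/2g = 0.01518 m
Series → Q common, losses add: H = Σh = 13.48 m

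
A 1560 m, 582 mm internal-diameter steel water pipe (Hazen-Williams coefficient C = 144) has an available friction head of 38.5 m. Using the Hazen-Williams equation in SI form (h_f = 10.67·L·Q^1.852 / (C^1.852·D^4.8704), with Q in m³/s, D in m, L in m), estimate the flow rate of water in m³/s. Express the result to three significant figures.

Rearranging: Q = [h_f·C^1.852·D^4.8704 / (10.67·L)]^(1/1.852)
Q = [38.5·144^1.852·0.582^4.8704 / (10.67·1560)]^0.540 = 1.309 m³/s

Q ≈ 1.31 m³/s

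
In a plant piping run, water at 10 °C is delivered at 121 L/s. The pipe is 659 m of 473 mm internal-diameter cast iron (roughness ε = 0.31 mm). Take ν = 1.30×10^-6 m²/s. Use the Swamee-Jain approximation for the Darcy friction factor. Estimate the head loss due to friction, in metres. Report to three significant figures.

V = 4Q/(πD²) = 4·0.121/(π·0.473²) = 0.6886 m/s
Re = VD/ν = 0.6886·0.473/1.30×10^-6 = 2.51×10^5 → turbulent
ε/D = 0.31/473 = 6.55×10^-4
Swamee-Jain: f = 0.01939
h_f = f(L/D)V²/(2g) = 0.01939·(659/0.473)·0.6886²/(2·9.81) = 0.6529 m

h_f ≈ 0.653 m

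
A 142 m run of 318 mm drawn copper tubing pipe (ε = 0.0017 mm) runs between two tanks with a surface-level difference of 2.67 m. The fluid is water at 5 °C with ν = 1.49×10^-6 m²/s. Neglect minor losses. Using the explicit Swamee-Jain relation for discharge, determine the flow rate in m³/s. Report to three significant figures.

Swamee-Jain (Type II): Q = -0.965·√(gD⁵h_f/L)·ln[ε/(3.7D) + √(3.17ν²L/(gD³h_f))]
√(gD⁵h_f/L) = √(9.81·0.318⁵·2.67/142) = 0.02449
ε/(3.7D) = 1.44×10^-6; √(3.17ν²L/(gD³h_f)) = 3.44×10^-5
Q = -0.965·0.02449·ln(3.589×10^-5) = 0.2419 m³/s
Check: V = 3.05 m/s, Re = 6.50×10^5, f = 0.01260, h_f = 2.66 m ≈ 2.67 m ✓

Q ≈ 0.242 m³/s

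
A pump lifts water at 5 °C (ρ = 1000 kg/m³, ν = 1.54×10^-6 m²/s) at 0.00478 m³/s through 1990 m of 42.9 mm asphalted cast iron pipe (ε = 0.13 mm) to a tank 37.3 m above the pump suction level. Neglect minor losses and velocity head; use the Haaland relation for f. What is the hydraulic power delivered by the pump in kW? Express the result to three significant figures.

V = 4Q/(πD²) = 3.307 m/s; Re = 9.21×10^4; ε/D = 0.00303; f = 0.02755
h_f = f(L/D)V²/2g = 712.3 m
Total head H = z + h_f = 37.3 + 712.3 = 749.6 m
P_hyd = ρgQH = 1000·9.81·0.00478·749.6 = 35.15 kW

P_hyd ≈ 35.1 kW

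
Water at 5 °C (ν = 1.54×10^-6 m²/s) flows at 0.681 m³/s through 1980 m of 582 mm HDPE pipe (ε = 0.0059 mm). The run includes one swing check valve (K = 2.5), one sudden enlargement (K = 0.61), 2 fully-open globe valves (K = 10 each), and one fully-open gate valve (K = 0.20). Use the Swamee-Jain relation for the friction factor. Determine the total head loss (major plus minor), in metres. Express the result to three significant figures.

V = 4Q/(πD²) = 2.560 m/s; V²/2g = 0.3340 m
Re = 9.67×10^5, ε/D = 1.01×10^-5 → f = 0.01192 (Swamee-Jain)
Major: h_f = f(L/D)·V²/2g = 0.01192·3402·0.3340 = 13.54 m
Minor: ΣK = 23.3; h_m = ΣK·V²/2g = 7.785 m
Total H_L = 13.54 + 7.785 = 21.32 m

H_L ≈ 21.3 m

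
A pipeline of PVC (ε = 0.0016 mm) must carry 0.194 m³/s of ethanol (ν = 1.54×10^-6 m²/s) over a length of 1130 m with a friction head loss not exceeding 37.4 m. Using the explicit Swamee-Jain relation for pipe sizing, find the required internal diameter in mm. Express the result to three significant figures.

D ≈ 264 mm

Swamee-Jain (Type III): D = 0.66·[ε^1.25·(LQ²/(gh_f))^4.75 + ν·Q^9.4·(L/(gh_f))^5.2]^0.04
LQ²/(gh_f) = 0.1159; L/(gh_f) = 3.080
Term 1 = ε^1.25·(…)^4.75 = 2.04×10^-12; Term 2 = ν·Q^9.4·(…)^5.2 = 1.08×10^-10
D = 0.66·(2.04×10^-12 + 1.08×10^-10)^0.04 = 0.2638 m = 264 mm
Check: V = 3.55 m/s, Re = 6.08×10^5, f = 0.01275, h_f = 35.1 m ≈ 37.4 m ✓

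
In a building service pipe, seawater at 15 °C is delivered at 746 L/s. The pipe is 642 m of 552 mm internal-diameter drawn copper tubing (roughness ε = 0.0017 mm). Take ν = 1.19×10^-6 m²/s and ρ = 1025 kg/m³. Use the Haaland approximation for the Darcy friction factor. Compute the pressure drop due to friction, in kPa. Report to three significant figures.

V = 4Q/(πD²) = 4·0.746/(π·0.552²) = 3.117 m/s
Re = VD/ν = 3.117·0.552/1.19×10^-6 = 1.45×10^6 → turbulent
ε/D = 0.0017/552 = 3.08×10^-6
Haaland: f = 0.01097
h_f = f(L/D)V²/(2g) = 0.01097·(642/0.552)·3.117²/(2·9.81) = 6.316 m
Δp = ρg·h_f = 1025·9.81·6.316 = 63.51 kPa

Δp ≈ 63.5 kPa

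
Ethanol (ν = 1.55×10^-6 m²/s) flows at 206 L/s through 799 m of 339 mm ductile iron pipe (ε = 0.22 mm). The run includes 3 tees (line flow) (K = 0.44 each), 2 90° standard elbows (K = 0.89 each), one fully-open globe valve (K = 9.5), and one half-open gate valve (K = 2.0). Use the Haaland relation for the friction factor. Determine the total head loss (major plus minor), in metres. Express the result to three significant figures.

V = 4Q/(πD²) = 2.282 m/s; V²/2g = 0.2655 m
Re = 4.99×10^5, ε/D = 6.49×10^-4 → f = 0.01846 (Haaland)
Major: h_f = f(L/D)·V²/2g = 0.01846·2357·0.2655 = 11.55 m
Minor: ΣK = 14.6; h_m = ΣK·V²/2g = 3.876 m
Total H_L = 11.55 + 3.876 = 15.43 m

H_L ≈ 15.4 m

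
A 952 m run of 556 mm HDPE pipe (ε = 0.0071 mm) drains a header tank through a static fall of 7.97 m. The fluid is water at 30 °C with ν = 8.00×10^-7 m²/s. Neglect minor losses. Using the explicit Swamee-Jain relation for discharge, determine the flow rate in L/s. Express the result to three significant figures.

Q ≈ 706 L/s

Swamee-Jain (Type II): Q = -0.965·√(gD⁵h_f/L)·ln[ε/(3.7D) + √(3.17ν²L/(gD³h_f))]
√(gD⁵h_f/L) = √(9.81·0.556⁵·7.97/952) = 0.06606
ε/(3.7D) = 3.45×10^-6; √(3.17ν²L/(gD³h_f)) = 1.20×10^-5
Q = -0.965·0.06606·ln(1.544×10^-5) = 0.7062 m³/s
Check: V = 2.91 m/s, Re = 2.02×10^6, f = 0.01082, h_f = 7.99 m ≈ 7.97 m ✓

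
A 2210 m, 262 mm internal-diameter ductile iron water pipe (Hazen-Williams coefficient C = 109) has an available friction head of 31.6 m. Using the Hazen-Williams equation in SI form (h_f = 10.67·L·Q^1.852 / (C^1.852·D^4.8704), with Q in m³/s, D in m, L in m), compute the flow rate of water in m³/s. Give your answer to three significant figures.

Rearranging: Q = [h_f·C^1.852·D^4.8704 / (10.67·L)]^(1/1.852)
Q = [31.6·109^1.852·0.262^4.8704 / (10.67·2210)]^0.540 = 0.09046 m³/s

Q ≈ 0.0905 m³/s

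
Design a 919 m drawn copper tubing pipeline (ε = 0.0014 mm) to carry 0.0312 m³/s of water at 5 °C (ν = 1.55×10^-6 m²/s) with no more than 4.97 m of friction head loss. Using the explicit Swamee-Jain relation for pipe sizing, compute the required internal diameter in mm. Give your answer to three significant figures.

Swamee-Jain (Type III): D = 0.66·[ε^1.25·(LQ²/(gh_f))^4.75 + ν·Q^9.4·(L/(gh_f))^5.2]^0.04
LQ²/(gh_f) = 0.01835; L/(gh_f) = 18.85
Term 1 = ε^1.25·(…)^4.75 = 2.72×10^-16; Term 2 = ν·Q^9.4·(…)^5.2 = 4.64×10^-14
D = 0.66·(2.72×10^-16 + 4.64×10^-14)^0.04 = 0.1933 m = 193 mm
Check: V = 1.06 m/s, Re = 1.33×10^5, f = 0.01691, h_f = 4.63 m ≈ 4.97 m ✓

D ≈ 193 mm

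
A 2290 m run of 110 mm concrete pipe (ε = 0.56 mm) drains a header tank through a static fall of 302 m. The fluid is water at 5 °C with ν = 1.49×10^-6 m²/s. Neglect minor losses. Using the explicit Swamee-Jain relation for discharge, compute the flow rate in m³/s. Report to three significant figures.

Q ≈ 0.0288 m³/s

Swamee-Jain (Type II): Q = -0.965·√(gD⁵h_f/L)·ln[ε/(3.7D) + √(3.17ν²L/(gD³h_f))]
√(gD⁵h_f/L) = √(9.81·0.110⁵·302/2290) = 0.004565
ε/(3.7D) = 0.00138; √(3.17ν²L/(gD³h_f)) = 6.39×10^-5
Q = -0.965·0.004565·ln(0.001440) = 0.02882 m³/s
Check: V = 3.03 m/s, Re = 2.24×10^5, f = 0.03112, h_f = 304 m ≈ 302 m ✓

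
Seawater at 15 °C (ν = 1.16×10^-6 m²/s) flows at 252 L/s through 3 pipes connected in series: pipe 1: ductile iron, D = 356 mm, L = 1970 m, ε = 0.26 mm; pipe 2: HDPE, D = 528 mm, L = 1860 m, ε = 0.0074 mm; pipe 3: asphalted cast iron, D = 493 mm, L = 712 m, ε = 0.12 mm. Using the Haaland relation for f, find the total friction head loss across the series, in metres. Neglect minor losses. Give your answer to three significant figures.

H ≈ 38.9 m

Pipe 1: V = 2.532 m/s, Re = 7.77×10^5, ε/D = 7.30×10^-4, f = 0.01868, h_1 = f(L/D)V²/2g = 33.77 m
Pipe 2: V = 1.151 m/s, Re = 5.24×10^5, ε/D = 1.40×10^-5, f = 0.01312, h_2 = f(L/D)V²/2g = 3.121 m
Pipe 3: V = 1.320 m/s, Re = 5.61×10^5, ε/D = 2.43×10^-4, f = 0.01555, h_3 = f(L/D)V²/2g = 1.995 m
Series → Q common, losses add: H = Σh = 38.88 m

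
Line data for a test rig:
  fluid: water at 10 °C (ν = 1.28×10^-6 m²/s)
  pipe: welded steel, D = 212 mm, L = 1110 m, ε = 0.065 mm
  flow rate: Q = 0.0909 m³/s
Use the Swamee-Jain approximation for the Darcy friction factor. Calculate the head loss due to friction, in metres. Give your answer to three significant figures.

h_f ≈ 29.4 m

V = 4Q/(πD²) = 4·0.0909/(π·0.212²) = 2.575 m/s
Re = VD/ν = 2.575·0.212/1.28×10^-6 = 4.27×10^5 → turbulent
ε/D = 0.065/212 = 3.07×10^-4
Swamee-Jain: f = 0.01661
h_f = f(L/D)V²/(2g) = 0.01661·(1110/0.212)·2.575²/(2·9.81) = 29.40 m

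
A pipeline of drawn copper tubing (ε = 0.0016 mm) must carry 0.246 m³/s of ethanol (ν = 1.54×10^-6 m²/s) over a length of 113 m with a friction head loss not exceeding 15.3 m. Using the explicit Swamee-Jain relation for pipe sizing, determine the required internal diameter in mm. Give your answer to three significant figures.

D ≈ 215 mm

Swamee-Jain (Type III): D = 0.66·[ε^1.25·(LQ²/(gh_f))^4.75 + ν·Q^9.4·(L/(gh_f))^5.2]^0.04
LQ²/(gh_f) = 0.04556; L/(gh_f) = 0.7529
Term 1 = ε^1.25·(…)^4.75 = 2.42×10^-14; Term 2 = ν·Q^9.4·(…)^5.2 = 6.63×10^-13
D = 0.66·(2.42×10^-14 + 6.63×10^-13)^0.04 = 0.2153 m = 215 mm
Check: V = 6.76 m/s, Re = 9.45×10^5, f = 0.01190, h_f = 14.5 m ≈ 15.3 m ✓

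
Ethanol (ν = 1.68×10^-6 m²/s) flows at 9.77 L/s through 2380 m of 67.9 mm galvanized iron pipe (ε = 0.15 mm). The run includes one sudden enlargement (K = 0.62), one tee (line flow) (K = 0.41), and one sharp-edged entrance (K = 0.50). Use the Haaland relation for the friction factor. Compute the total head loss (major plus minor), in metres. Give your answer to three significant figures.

H_L ≈ 331 m

V = 4Q/(πD²) = 2.698 m/s; V²/2g = 0.3710 m
Re = 1.09×10^5, ε/D = 0.00221 → f = 0.02541 (Haaland)
Major: h_f = f(L/D)·V²/2g = 0.02541·35052·0.3710 = 330.5 m
Minor: ΣK = 1.53; h_m = ΣK·V²/2g = 0.5677 m
Total H_L = 330.5 + 0.5677 = 331.0 m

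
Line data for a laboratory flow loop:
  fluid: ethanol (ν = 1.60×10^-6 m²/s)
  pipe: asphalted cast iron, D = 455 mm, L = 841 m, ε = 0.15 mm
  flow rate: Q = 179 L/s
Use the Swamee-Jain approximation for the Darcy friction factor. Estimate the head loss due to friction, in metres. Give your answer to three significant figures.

V = 4Q/(πD²) = 4·0.179/(π·0.455²) = 1.101 m/s
Re = VD/ν = 1.101·0.455/1.60×10^-6 = 3.13×10^5 → turbulent
ε/D = 0.15/455 = 3.30×10^-4
Swamee-Jain: f = 0.01720
h_f = f(L/D)V²/(2g) = 0.01720·(841/0.455)·1.101²/(2·9.81) = 1.964 m

h_f ≈ 1.96 m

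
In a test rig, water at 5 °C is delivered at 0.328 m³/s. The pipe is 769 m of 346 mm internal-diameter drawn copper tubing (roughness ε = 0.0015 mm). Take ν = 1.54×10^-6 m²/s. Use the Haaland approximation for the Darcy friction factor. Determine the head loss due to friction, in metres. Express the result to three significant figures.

h_f ≈ 16.7 m

V = 4Q/(πD²) = 4·0.328/(π·0.346²) = 3.488 m/s
Re = VD/ν = 3.488·0.346/1.54×10^-6 = 7.84×10^5 → turbulent
ε/D = 0.0015/346 = 4.34×10^-6
Haaland: f = 0.01214
h_f = f(L/D)V²/(2g) = 0.01214·(769/0.346)·3.488²/(2·9.81) = 16.73 m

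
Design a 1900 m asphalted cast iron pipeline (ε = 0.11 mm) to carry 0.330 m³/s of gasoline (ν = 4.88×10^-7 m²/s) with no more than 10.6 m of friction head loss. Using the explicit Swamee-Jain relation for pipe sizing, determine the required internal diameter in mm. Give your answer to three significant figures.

Swamee-Jain (Type III): D = 0.66·[ε^1.25·(LQ²/(gh_f))^4.75 + ν·Q^9.4·(L/(gh_f))^5.2]^0.04
LQ²/(gh_f) = 1.990; L/(gh_f) = 18.27
Term 1 = ε^1.25·(…)^4.75 = 2.96×10^-4; Term 2 = ν·Q^9.4·(…)^5.2 = 5.29×10^-5
D = 0.66·(2.96×10^-4 + 5.29×10^-5)^0.04 = 0.4800 m = 480 mm
Check: V = 1.82 m/s, Re = 1.79×10^6, f = 0.01471, h_f = 9.87 m ≈ 10.6 m ✓

D ≈ 480 mm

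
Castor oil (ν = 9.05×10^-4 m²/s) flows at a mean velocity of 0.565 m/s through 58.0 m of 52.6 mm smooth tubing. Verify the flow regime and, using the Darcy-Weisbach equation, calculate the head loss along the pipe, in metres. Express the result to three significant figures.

Re = VD/ν = 0.565·0.05260/9.05×10^-4 = 32.8 → laminar (Re < 2300)
f = 64/Re = 1.949
h_f = f(L/D)V²/(2g) = 1.949·(58.0/0.05260)·0.565²/(2·9.81) = 34.97 m

h_f ≈ 35.0 m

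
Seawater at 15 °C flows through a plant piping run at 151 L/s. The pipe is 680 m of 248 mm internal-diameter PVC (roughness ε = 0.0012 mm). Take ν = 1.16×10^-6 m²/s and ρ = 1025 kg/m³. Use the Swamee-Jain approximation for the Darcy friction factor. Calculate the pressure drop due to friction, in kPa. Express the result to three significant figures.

V = 4Q/(πD²) = 4·0.151/(π·0.248²) = 3.126 m/s
Re = VD/ν = 3.126·0.248/1.16×10^-6 = 6.68×10^5 → turbulent
ε/D = 0.0012/248 = 4.84×10^-6
Swamee-Jain: f = 0.01253
h_f = f(L/D)V²/(2g) = 0.01253·(680/0.248)·3.126²/(2·9.81) = 17.11 m
Δp = ρg·h_f = 1025·9.81·17.11 = 172.1 kPa

Δp ≈ 172 kPa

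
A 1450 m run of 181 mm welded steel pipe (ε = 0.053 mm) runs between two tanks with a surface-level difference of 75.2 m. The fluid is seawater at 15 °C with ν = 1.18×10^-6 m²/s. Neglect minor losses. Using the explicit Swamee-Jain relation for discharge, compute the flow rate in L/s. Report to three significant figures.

Swamee-Jain (Type II): Q = -0.965·√(gD⁵h_f/L)·ln[ε/(3.7D) + √(3.17ν²L/(gD³h_f))]
√(gD⁵h_f/L) = √(9.81·0.181⁵·75.2/1450) = 0.009942
ε/(3.7D) = 7.91×10^-5; √(3.17ν²L/(gD³h_f)) = 3.83×10^-5
Q = -0.965·0.009942·ln(1.174×10^-4) = 0.08682 m³/s
Check: V = 3.37 m/s, Re = 5.18×10^5, f = 0.01628, h_f = 75.7 m ≈ 75.2 m ✓

Q ≈ 86.8 L/s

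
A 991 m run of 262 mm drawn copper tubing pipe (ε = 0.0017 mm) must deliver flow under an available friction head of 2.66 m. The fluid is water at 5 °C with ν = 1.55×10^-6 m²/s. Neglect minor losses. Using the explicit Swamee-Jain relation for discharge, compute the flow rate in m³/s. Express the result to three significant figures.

Q ≈ 0.0493 m³/s

Swamee-Jain (Type II): Q = -0.965·√(gD⁵h_f/L)·ln[ε/(3.7D) + √(3.17ν²L/(gD³h_f))]
√(gD⁵h_f/L) = √(9.81·0.262⁵·2.66/991) = 0.005702
ε/(3.7D) = 1.75×10^-6; √(3.17ν²L/(gD³h_f)) = 1.27×10^-4
Q = -0.965·0.005702·ln(1.286×10^-4) = 0.04929 m³/s
Check: V = 0.914 m/s, Re = 1.55×10^5, f = 0.01639, h_f = 2.64 m ≈ 2.66 m ✓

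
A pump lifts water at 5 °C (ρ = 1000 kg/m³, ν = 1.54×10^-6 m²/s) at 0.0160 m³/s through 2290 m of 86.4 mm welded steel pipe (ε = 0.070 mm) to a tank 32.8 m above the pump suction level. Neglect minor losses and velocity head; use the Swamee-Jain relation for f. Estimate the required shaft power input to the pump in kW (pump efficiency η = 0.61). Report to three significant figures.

P_shaft ≈ 62.3 kW

V = 4Q/(πD²) = 2.729 m/s; Re = 1.53×10^5; ε/D = 8.10×10^-4; f = 0.02082
h_f = f(L/D)V²/2g = 209.5 m
Total head H = z + h_f = 32.8 + 209.5 = 242.3 m
P_hyd = ρgQH = 1000·9.81·0.0160·242.3 = 38.03 kW
P_shaft = P_hyd/η = 38.03/0.61 = 62.34 kW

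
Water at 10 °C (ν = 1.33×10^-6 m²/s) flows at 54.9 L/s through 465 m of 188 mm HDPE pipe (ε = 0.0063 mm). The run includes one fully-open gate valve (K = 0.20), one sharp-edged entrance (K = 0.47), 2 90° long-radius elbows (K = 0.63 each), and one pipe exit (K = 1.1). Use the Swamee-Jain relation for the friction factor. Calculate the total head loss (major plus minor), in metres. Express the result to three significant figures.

H_L ≈ 7.97 m

V = 4Q/(πD²) = 1.978 m/s; V²/2g = 0.1994 m
Re = 2.80×10^5, ε/D = 3.35×10^-5 → f = 0.01493 (Swamee-Jain)
Major: h_f = f(L/D)·V²/2g = 0.01493·2473·0.1994 = 7.364 m
Minor: ΣK = 3.03; h_m = ΣK·V²/2g = 0.6041 m
Total H_L = 7.364 + 0.6041 = 7.968 m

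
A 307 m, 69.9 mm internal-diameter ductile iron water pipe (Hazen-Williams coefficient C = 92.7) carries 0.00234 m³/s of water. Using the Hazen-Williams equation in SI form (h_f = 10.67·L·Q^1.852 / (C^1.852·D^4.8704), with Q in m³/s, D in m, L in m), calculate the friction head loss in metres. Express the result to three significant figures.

h_f ≈ 4.25 m

h_f = 10.67·307·0.00234^1.852 / (92.7^1.852·0.0699^4.8704) = 4.245 m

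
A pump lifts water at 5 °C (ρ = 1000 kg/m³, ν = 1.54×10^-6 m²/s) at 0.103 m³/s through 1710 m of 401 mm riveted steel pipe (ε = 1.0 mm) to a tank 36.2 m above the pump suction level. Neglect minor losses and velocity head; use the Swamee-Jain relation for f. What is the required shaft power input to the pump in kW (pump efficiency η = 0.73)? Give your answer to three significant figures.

P_shaft ≈ 55.3 kW

V = 4Q/(πD²) = 0.8156 m/s; Re = 2.12×10^5; ε/D = 0.00249; f = 0.02575
h_f = f(L/D)V²/2g = 3.723 m
Total head H = z + h_f = 36.2 + 3.723 = 39.92 m
P_hyd = ρgQH = 1000·9.81·0.103·39.92 = 40.34 kW
P_shaft = P_hyd/η = 40.34/0.73 = 55.26 kW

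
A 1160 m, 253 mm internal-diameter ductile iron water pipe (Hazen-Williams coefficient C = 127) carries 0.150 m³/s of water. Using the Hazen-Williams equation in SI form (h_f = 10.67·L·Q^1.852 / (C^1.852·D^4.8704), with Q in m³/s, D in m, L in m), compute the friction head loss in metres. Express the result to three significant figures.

h_f = 10.67·1160·0.150^1.852 / (127^1.852·0.253^4.8704) = 37.80 m

h_f ≈ 37.8 m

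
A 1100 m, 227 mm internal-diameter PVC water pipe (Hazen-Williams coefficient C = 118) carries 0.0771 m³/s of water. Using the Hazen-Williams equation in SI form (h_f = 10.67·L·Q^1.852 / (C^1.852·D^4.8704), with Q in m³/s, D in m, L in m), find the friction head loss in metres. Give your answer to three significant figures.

h_f ≈ 20.3 m

h_f = 10.67·1100·0.0771^1.852 / (118^1.852·0.227^4.8704) = 20.31 m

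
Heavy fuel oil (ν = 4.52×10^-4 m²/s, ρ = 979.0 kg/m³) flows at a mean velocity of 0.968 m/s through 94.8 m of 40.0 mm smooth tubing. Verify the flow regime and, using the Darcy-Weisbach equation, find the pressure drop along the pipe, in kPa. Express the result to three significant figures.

Δp ≈ 812 kPa

Re = VD/ν = 0.968·0.04000/4.52×10^-4 = 85.7 → laminar (Re < 2300)
f = 64/Re = 0.7471
h_f = f(L/D)V²/(2g) = 0.7471·(94.8/0.04000)·0.968²/(2·9.81) = 84.56 m
Δp = ρg·h_f = 979.0·9.81·84.56 = 812.1 kPa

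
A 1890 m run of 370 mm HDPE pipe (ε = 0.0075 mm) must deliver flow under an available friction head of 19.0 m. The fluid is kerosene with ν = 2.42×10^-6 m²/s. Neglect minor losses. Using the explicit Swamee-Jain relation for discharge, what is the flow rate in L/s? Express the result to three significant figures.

Q ≈ 243 L/s

Swamee-Jain (Type II): Q = -0.965·√(gD⁵h_f/L)·ln[ε/(3.7D) + √(3.17ν²L/(gD³h_f))]
√(gD⁵h_f/L) = √(9.81·0.370⁵·19.0/1890) = 0.02615
ε/(3.7D) = 5.48×10^-6; √(3.17ν²L/(gD³h_f)) = 6.10×10^-5
Q = -0.965·0.02615·ln(6.644×10^-5) = 0.2427 m³/s
Check: V = 2.26 m/s, Re = 3.45×10^5, f = 0.01426, h_f = 18.9 m ≈ 19.0 m ✓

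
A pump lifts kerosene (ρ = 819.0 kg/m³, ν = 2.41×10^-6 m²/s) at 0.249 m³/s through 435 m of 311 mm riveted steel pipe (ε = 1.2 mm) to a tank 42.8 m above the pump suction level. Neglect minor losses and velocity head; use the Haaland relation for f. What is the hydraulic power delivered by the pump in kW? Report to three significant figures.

V = 4Q/(πD²) = 3.278 m/s; Re = 4.23×10^5; ε/D = 0.00386; f = 0.02842
h_f = f(L/D)V²/2g = 21.77 m
Total head H = z + h_f = 42.8 + 21.77 = 64.57 m
P_hyd = ρgQH = 819.0·9.81·0.249·64.57 = 129.2 kW

P_hyd ≈ 129 kW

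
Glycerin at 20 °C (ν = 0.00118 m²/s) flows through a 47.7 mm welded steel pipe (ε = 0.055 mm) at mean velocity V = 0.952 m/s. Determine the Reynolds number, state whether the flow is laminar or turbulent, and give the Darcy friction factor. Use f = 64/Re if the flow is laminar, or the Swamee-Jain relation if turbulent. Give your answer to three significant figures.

Re = VD/ν = 0.9520·0.0477/0.00118 = 38.5
Re < 2300 → laminar → f = 64/Re = 1.663

Re ≈ 38.5; laminar; f = 64/Re ≈ 1.66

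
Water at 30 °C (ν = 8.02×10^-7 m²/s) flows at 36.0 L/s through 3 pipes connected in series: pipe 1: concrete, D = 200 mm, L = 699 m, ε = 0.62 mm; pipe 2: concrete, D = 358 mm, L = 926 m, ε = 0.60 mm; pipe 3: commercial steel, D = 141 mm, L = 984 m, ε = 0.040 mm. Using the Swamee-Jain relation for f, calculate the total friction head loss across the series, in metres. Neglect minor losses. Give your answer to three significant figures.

Pipe 1: V = 1.146 m/s, Re = 2.86×10^5, ε/D = 0.00310, f = 0.02702, h_1 = f(L/D)V²/2g = 6.321 m
Pipe 2: V = 0.3576 m/s, Re = 1.60×10^5, ε/D = 0.00168, f = 0.02378, h_2 = f(L/D)V²/2g = 0.4010 m
Pipe 3: V = 2.306 m/s, Re = 4.05×10^5, ε/D = 2.84×10^-4, f = 0.01650, h_3 = f(L/D)V²/2g = 31.20 m
Series → Q common, losses add: H = Σh = 37.92 m

H ≈ 37.9 m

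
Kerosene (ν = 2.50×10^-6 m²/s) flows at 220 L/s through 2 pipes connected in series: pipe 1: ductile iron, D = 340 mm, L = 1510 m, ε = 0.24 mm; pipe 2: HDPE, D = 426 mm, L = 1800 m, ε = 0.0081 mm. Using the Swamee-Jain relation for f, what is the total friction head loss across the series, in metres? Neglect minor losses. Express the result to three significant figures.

H ≈ 33.3 m

Pipe 1: V = 2.423 m/s, Re = 3.30×10^5, ε/D = 7.06×10^-4, f = 0.01932, h_1 = f(L/D)V²/2g = 25.68 m
Pipe 2: V = 1.544 m/s, Re = 2.63×10^5, ε/D = 1.90×10^-5, f = 0.01494, h_2 = f(L/D)V²/2g = 7.666 m
Series → Q common, losses add: H = Σh = 33.34 m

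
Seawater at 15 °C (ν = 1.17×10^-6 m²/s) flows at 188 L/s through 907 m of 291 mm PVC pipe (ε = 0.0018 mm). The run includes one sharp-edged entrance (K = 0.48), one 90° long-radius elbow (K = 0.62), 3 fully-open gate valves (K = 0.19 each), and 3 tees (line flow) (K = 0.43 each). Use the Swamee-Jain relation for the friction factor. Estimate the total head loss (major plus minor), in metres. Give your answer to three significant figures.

V = 4Q/(πD²) = 2.827 m/s; V²/2g = 0.4073 m
Re = 7.03×10^5, ε/D = 6.19×10^-6 → f = 0.01245 (Swamee-Jain)
Major: h_f = f(L/D)·V²/2g = 0.01245·3117·0.4073 = 15.81 m
Minor: ΣK = 2.96; h_m = ΣK·V²/2g = 1.205 m
Total H_L = 15.81 + 1.205 = 17.01 m

H_L ≈ 17.0 m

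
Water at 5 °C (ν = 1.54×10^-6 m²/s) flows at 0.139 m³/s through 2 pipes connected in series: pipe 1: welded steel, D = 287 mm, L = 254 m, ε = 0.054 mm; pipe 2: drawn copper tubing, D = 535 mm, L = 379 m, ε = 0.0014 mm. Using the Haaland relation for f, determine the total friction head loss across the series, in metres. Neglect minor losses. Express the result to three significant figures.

Pipe 1: V = 2.149 m/s, Re = 4.00×10^5, ε/D = 1.88×10^-4, f = 0.01549, h_1 = f(L/D)V²/2g = 3.226 m
Pipe 2: V = 0.6183 m/s, Re = 2.15×10^5, ε/D = 2.62×10^-6, f = 0.01530, h_2 = f(L/D)V²/2g = 0.2112 m
Series → Q common, losses add: H = Σh = 3.437 m

H ≈ 3.44 m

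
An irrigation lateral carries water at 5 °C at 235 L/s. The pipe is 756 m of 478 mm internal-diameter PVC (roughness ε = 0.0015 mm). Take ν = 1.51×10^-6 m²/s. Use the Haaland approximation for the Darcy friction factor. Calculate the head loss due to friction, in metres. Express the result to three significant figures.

h_f ≈ 1.87 m

V = 4Q/(πD²) = 4·0.235/(π·0.478²) = 1.310 m/s
Re = VD/ν = 1.310·0.478/1.51×10^-6 = 4.15×10^5 → turbulent
ε/D = 0.0015/478 = 3.14×10^-6
Haaland: f = 0.01354
h_f = f(L/D)V²/(2g) = 0.01354·(756/0.478)·1.310²/(2·9.81) = 1.872 m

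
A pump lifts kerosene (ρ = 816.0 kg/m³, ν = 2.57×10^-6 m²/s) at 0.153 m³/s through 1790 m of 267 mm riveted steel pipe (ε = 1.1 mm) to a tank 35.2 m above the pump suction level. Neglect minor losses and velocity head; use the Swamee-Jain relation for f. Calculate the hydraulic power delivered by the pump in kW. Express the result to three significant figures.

V = 4Q/(πD²) = 2.733 m/s; Re = 2.84×10^5; ε/D = 0.00412; f = 0.02919
h_f = f(L/D)V²/2g = 74.48 m
Total head H = z + h_f = 35.2 + 74.48 = 109.7 m
P_hyd = ρgQH = 816.0·9.81·0.153·109.7 = 134.3 kW

P_hyd ≈ 134 kW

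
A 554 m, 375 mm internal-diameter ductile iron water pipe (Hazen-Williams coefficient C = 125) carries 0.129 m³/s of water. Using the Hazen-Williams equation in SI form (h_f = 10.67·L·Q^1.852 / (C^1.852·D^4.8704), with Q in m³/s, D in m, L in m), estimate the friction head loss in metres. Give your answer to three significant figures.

h_f ≈ 2.07 m

h_f = 10.67·554·0.129^1.852 / (125^1.852·0.375^4.8704) = 2.068 m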